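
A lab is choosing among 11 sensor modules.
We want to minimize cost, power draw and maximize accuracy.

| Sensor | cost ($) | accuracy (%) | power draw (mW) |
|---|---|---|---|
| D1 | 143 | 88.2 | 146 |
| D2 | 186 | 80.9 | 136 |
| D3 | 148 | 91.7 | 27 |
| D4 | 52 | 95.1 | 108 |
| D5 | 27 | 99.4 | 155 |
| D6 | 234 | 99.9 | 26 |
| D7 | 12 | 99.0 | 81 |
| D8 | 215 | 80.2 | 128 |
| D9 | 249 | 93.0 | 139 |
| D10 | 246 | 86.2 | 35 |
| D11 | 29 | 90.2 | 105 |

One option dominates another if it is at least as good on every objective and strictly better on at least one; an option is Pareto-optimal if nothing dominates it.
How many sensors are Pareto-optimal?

4

D1: dominated by D4 (cost 52≤143, accuracy 95.1≥88.2, power draw 108≤146).
D2: dominated by D3 (cost 148≤186, accuracy 91.7≥80.9, power draw 27≤136).
D3: not dominated.
D4: dominated by D7 (cost 12≤52, accuracy 99.0≥95.1, power draw 81≤108).
D5: not dominated.
D6: not dominated (best accuracy).
D7: not dominated (best cost).
D8: dominated by D3 (cost 148≤215, accuracy 91.7≥80.2, power draw 27≤128).
D9: dominated by D4 (cost 52≤249, accuracy 95.1≥93.0, power draw 108≤139).
D10: dominated by D3 (cost 148≤246, accuracy 91.7≥86.2, power draw 27≤35).
D11: dominated by D7 (cost 12≤29, accuracy 99.0≥90.2, power draw 81≤105).
Pareto-optimal: D3, D5, D6, D7 → 4.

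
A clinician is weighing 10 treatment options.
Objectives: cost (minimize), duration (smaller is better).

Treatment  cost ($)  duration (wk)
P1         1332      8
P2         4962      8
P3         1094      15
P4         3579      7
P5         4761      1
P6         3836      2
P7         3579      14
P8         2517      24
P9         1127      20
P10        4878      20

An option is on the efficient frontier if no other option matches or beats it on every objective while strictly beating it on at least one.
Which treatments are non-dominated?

P1, P3, P4, P5, P6

P1: not dominated.
P2: dominated by P1 (cost 1332≤4962, duration 8≤8).
P3: not dominated (best cost).
P4: not dominated.
P5: not dominated (best duration).
P6: not dominated.
P7: dominated by P1 (cost 1332≤3579, duration 8≤14).
P8: dominated by P1 (cost 1332≤2517, duration 8≤24).
P9: dominated by P3 (cost 1094≤1127, duration 15≤20).
P10: dominated by P1 (cost 1332≤4878, duration 8≤20).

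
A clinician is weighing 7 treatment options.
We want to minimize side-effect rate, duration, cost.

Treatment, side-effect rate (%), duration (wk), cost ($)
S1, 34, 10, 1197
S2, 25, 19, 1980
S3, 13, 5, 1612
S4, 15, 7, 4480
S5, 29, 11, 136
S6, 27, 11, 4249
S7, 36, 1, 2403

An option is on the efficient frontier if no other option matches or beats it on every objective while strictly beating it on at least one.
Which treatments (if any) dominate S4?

S3

S3: side-effect rate 13≤15, duration 5≤7, cost 1612≤4480 — dominates S4.
Others (S1, S2, S5, S6, S7) are each worse than S4 on at least one objective.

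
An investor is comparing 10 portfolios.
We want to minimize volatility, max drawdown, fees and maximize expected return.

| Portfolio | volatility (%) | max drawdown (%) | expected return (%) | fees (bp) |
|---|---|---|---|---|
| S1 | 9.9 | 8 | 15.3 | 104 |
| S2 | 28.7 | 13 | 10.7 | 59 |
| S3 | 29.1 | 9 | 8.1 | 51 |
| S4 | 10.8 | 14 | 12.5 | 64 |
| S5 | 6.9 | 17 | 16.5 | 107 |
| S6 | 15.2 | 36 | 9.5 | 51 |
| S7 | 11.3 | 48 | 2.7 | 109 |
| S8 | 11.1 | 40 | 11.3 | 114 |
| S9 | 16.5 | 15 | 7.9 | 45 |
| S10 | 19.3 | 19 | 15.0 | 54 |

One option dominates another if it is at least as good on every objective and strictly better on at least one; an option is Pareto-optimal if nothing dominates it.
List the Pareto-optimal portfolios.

S1, S2, S3, S4, S5, S6, S9, S10

S1: not dominated (best max drawdown).
S2: not dominated.
S3: not dominated.
S4: not dominated.
S5: not dominated (best volatility).
S6: not dominated.
S7: dominated by S1 (volatility 9.9≤11.3, max drawdown 8≤48, expected return 15.3≥2.7, fees 104≤109).
S8: dominated by S1 (volatility 9.9≤11.1, max drawdown 8≤40, expected return 15.3≥11.3, fees 104≤114).
S9: not dominated (best fees).
S10: not dominated.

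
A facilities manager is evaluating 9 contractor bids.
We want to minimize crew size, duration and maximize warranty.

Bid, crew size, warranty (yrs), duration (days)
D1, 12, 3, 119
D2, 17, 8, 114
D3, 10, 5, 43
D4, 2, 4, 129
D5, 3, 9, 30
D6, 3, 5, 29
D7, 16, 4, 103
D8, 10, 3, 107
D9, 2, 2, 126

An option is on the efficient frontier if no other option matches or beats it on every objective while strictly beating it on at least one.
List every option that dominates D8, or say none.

D3, D5, D6

D3: crew size 10≤10, warranty 5≥3, duration 43≤107 — dominates D8.
D5: crew size 3≤10, warranty 9≥3, duration 30≤107 — dominates D8.
D6: crew size 3≤10, warranty 5≥3, duration 29≤107 — dominates D8.
Others (D1, D2, D4, D7, D9) are each worse than D8 on at least one objective.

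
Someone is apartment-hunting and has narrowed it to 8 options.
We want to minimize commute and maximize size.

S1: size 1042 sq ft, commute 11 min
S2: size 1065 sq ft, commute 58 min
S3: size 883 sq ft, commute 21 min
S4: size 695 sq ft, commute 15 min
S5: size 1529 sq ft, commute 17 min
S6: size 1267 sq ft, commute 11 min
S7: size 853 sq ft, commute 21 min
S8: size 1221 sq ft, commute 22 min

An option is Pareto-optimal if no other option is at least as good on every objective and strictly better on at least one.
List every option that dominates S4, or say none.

S1: size 1042≥695, commute 11≤15 — dominates S4.
S6: size 1267≥695, commute 11≤15 — dominates S4.
Others (S2, S3, S5, S7, S8) are each worse than S4 on at least one objective.

S1, S6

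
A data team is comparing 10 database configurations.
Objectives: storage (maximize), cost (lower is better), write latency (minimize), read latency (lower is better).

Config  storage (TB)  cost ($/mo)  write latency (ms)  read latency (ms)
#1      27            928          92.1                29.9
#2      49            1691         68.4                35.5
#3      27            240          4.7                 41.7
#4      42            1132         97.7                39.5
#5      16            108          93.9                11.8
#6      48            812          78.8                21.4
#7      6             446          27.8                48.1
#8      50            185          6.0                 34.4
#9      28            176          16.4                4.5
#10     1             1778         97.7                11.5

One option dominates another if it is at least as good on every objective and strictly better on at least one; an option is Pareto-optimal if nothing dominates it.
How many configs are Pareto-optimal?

#1: dominated by #6 (storage 48≥27, cost 812≤928, write latency 78.8≤92.1, read latency 21.4≤29.9).
#2: dominated by #8 (storage 50≥49, cost 185≤1691, write latency 6.0≤68.4, read latency 34.4≤35.5).
#3: not dominated (best write latency).
#4: dominated by #6 (storage 48≥42, cost 812≤1132, write latency 78.8≤97.7, read latency 21.4≤39.5).
#5: not dominated (best cost).
#6: not dominated.
#7: dominated by #3 (storage 27≥6, cost 240≤446, write latency 4.7≤27.8, read latency 41.7≤48.1).
#8: not dominated (best storage).
#9: not dominated (best read latency).
#10: dominated by #9 (storage 28≥1, cost 176≤1778, write latency 16.4≤97.7, read latency 4.5≤11.5).
Pareto-optimal: #3, #5, #6, #8, #9 → 5.

5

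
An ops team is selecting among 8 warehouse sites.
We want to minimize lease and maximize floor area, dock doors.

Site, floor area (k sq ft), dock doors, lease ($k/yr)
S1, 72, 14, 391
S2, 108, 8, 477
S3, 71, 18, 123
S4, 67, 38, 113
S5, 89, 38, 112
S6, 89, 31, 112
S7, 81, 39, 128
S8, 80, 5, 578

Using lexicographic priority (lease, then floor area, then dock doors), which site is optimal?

First minimize lease: best is 112, kept {S5, S6}.
Then maximize floor area: best is 89, kept {S5, S6}.
Then maximize dock doors: best is 38, kept {S5}.

S5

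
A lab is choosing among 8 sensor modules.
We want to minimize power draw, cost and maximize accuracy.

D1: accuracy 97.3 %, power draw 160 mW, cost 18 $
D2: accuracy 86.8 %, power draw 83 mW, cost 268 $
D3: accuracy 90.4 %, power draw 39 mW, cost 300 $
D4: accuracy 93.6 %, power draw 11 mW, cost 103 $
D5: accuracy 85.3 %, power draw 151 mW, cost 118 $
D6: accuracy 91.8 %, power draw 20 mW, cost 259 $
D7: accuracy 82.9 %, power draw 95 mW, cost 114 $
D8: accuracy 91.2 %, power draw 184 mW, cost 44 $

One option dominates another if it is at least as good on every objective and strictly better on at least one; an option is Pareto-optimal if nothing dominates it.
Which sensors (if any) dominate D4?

D1: worse on power draw (160 vs 11).
D2: worse on accuracy (86.8 vs 93.6).
D3: worse on accuracy (90.4 vs 93.6).
D5: worse on accuracy (85.3 vs 93.6).
D6: worse on accuracy (91.8 vs 93.6).
D7: worse on accuracy (82.9 vs 93.6).
D8: worse on accuracy (91.2 vs 93.6).
No option dominates D4.

none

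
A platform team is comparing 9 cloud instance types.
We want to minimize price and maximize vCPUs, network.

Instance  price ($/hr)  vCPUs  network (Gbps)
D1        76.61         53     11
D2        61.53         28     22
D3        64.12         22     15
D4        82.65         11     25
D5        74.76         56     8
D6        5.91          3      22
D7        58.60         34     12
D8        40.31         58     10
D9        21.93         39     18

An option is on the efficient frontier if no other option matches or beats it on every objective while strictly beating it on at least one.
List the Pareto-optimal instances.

D1: not dominated.
D2: not dominated.
D3: dominated by D2 (price 61.53≤64.12, vCPUs 28≥22, network 22≥15).
D4: not dominated (best network).
D5: dominated by D8 (price 40.31≤74.76, vCPUs 58≥56, network 10≥8).
D6: not dominated (best price).
D7: dominated by D9 (price 21.93≤58.60, vCPUs 39≥34, network 18≥12).
D8: not dominated (best vCPUs).
D9: not dominated.

D1, D2, D4, D6, D8, D9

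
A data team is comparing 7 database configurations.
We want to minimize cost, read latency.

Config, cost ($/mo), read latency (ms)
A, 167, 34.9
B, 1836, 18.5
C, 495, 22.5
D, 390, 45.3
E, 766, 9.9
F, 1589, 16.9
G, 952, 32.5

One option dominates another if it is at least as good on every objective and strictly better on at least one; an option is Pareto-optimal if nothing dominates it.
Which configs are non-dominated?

A: not dominated (best cost).
B: dominated by E (cost 766≤1836, read latency 9.9≤18.5).
C: not dominated.
D: dominated by A (cost 167≤390, read latency 34.9≤45.3).
E: not dominated (best read latency).
F: dominated by E (cost 766≤1589, read latency 9.9≤16.9).
G: dominated by C (cost 495≤952, read latency 22.5≤32.5).

A, C, E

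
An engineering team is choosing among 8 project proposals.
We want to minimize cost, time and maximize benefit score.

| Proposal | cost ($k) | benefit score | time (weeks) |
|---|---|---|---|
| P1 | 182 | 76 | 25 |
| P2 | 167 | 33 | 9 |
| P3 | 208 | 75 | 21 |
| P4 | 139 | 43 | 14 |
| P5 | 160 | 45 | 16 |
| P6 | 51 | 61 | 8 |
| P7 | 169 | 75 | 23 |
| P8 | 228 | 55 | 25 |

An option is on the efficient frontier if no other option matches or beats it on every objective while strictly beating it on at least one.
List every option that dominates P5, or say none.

P6

P6: cost 51≤160, benefit score 61≥45, time 8≤16 — dominates P5.
Others (P1, P2, P3, P4, P7, P8) are each worse than P5 on at least one objective.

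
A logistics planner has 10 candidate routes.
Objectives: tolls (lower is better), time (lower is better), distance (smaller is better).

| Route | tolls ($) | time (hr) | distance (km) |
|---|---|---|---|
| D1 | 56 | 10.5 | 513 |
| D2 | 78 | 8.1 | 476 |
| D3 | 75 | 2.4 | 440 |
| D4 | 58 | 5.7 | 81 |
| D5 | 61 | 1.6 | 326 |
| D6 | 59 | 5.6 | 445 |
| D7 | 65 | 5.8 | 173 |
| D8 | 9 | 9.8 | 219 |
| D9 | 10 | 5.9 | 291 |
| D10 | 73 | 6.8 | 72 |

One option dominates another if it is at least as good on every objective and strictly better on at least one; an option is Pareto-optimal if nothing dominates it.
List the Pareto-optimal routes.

D4, D5, D6, D8, D9, D10

D1: dominated by D8 (tolls 9≤56, time 9.8≤10.5, distance 219≤513).
D2: dominated by D3 (tolls 75≤78, time 2.4≤8.1, distance 440≤476).
D3: dominated by D5 (tolls 61≤75, time 1.6≤2.4, distance 326≤440).
D4: not dominated.
D5: not dominated (best time).
D6: not dominated.
D7: dominated by D4 (tolls 58≤65, time 5.7≤5.8, distance 81≤173).
D8: not dominated (best tolls).
D9: not dominated.
D10: not dominated (best distance).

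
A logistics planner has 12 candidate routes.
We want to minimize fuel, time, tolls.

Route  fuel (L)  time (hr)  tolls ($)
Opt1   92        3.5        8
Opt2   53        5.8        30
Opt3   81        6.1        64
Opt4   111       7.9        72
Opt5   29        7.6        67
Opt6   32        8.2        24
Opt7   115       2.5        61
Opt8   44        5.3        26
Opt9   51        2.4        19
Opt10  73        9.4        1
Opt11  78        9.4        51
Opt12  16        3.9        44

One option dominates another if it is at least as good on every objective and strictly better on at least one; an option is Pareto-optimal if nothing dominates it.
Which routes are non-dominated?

Opt1: not dominated.
Opt2: dominated by Opt8 (fuel 44≤53, time 5.3≤5.8, tolls 26≤30).
Opt3: dominated by Opt2 (fuel 53≤81, time 5.8≤6.1, tolls 30≤64).
Opt4: dominated by Opt1 (fuel 92≤111, time 3.5≤7.9, tolls 8≤72).
Opt5: dominated by Opt12 (fuel 16≤29, time 3.9≤7.6, tolls 44≤67).
Opt6: not dominated.
Opt7: dominated by Opt9 (fuel 51≤115, time 2.4≤2.5, tolls 19≤61).
Opt8: not dominated.
Opt9: not dominated (best time).
Opt10: not dominated (best tolls).
Opt11: dominated by Opt2 (fuel 53≤78, time 5.8≤9.4, tolls 30≤51).
Opt12: not dominated (best fuel).

Opt1, Opt6, Opt8, Opt9, Opt10, Opt12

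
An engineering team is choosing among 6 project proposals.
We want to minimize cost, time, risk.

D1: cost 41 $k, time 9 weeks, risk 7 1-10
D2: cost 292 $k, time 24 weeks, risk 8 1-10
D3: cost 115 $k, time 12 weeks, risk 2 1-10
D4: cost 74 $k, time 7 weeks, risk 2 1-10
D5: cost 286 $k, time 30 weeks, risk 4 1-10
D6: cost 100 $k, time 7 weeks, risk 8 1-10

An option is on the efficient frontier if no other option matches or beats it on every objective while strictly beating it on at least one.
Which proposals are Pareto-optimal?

D1, D4

D1: not dominated (best cost).
D2: dominated by D1 (cost 41≤292, time 9≤24, risk 7≤8).
D3: dominated by D4 (cost 74≤115, time 7≤12, risk 2≤2).
D4: not dominated.
D5: dominated by D3 (cost 115≤286, time 12≤30, risk 2≤4).
D6: dominated by D4 (cost 74≤100, time 7≤7, risk 2≤8).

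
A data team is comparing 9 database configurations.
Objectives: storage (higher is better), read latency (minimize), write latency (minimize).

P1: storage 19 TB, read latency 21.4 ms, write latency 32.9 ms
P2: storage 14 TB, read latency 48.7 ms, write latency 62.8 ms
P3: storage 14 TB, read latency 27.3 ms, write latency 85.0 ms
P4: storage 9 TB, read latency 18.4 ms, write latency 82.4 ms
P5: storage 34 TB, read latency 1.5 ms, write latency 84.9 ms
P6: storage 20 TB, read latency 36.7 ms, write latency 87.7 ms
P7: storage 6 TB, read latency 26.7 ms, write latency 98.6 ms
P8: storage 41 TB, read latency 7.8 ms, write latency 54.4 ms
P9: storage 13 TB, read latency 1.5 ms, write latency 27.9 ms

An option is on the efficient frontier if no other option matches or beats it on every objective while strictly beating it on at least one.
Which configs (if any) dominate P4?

P8: storage 41≥9, read latency 7.8≤18.4, write latency 54.4≤82.4 — dominates P4.
P9: storage 13≥9, read latency 1.5≤18.4, write latency 27.9≤82.4 — dominates P4.
Others (P1, P2, P3, P5, P6, P7) are each worse than P4 on at least one objective.

P8, P9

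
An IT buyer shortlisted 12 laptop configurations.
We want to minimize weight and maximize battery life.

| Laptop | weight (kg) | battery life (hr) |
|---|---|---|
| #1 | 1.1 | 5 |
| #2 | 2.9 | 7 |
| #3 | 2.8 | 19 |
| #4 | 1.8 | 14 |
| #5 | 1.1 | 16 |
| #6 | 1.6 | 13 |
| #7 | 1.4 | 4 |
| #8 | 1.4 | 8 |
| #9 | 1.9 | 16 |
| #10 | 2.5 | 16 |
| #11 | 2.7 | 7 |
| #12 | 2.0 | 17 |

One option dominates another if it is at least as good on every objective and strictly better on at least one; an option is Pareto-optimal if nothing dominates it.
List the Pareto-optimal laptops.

#3, #5, #12

#1: dominated by #5 (weight 1.1≤1.1, battery life 16≥5).
#2: dominated by #3 (weight 2.8≤2.9, battery life 19≥7).
#3: not dominated (best battery life).
#4: dominated by #5 (weight 1.1≤1.8, battery life 16≥14).
#5: not dominated.
#6: dominated by #5 (weight 1.1≤1.6, battery life 16≥13).
#7: dominated by #1 (weight 1.1≤1.4, battery life 5≥4).
#8: dominated by #5 (weight 1.1≤1.4, battery life 16≥8).
#9: dominated by #5 (weight 1.1≤1.9, battery life 16≥16).
#10: dominated by #5 (weight 1.1≤2.5, battery life 16≥16).
#11: dominated by #4 (weight 1.8≤2.7, battery life 14≥7).
#12: not dominated.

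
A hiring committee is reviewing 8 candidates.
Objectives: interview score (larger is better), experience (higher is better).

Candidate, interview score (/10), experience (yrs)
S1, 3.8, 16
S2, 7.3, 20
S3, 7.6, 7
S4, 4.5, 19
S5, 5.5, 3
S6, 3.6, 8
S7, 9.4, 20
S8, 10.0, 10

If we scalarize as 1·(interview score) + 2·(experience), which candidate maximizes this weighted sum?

S7

S1: 1·3.8 + 2·16 = 35.8
S2: 1·7.3 + 2·20 = 47.3
S3: 1·7.6 + 2·7 = 21.6
S4: 1·4.5 + 2·19 = 42.5
S5: 1·5.5 + 2·3 = 11.5
S6: 1·3.6 + 2·8 = 19.6
S7: 1·9.4 + 2·20 = 49.4
S8: 1·10.0 + 2·10 = 30.0
Highest: S7 at 49.4.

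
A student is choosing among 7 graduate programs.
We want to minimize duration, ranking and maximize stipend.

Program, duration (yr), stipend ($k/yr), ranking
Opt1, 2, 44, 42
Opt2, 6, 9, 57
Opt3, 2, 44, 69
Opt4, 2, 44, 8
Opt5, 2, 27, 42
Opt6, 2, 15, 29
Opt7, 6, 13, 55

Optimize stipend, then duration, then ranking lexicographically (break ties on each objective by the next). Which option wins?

First maximize stipend: best is 44, kept {Opt1, Opt3, Opt4}.
Then minimize duration: best is 2, kept {Opt1, Opt3, Opt4}.
Then minimize ranking: best is 8, kept {Opt4}.

Opt4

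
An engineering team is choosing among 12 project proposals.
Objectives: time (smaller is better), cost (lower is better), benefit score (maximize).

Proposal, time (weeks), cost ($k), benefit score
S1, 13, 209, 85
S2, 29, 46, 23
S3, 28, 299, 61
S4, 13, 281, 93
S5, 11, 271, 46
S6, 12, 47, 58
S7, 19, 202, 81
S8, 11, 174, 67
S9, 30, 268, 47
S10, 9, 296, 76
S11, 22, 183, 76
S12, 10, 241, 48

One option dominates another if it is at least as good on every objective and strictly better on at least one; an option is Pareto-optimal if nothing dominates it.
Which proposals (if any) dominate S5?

S8: time 11≤11, cost 174≤271, benefit score 67≥46 — dominates S5.
S12: time 10≤11, cost 241≤271, benefit score 48≥46 — dominates S5.
Others (S1, S2, S3, S4, S6, S7, S9, S10, S11) are each worse than S5 on at least one objective.

S8, S12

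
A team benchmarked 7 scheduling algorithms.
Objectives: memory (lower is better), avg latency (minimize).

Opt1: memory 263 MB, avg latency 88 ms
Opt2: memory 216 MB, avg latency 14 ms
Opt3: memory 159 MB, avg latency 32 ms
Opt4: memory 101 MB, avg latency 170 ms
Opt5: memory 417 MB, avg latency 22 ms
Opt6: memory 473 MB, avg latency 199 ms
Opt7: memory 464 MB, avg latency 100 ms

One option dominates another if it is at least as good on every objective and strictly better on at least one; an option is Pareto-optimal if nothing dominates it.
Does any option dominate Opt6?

Opt1 vs Opt6: memory 263≤473, avg latency 88≤199 — Opt1 is at least as good on every objective and strictly better on at least one, so Opt1 dominates Opt6.

Yes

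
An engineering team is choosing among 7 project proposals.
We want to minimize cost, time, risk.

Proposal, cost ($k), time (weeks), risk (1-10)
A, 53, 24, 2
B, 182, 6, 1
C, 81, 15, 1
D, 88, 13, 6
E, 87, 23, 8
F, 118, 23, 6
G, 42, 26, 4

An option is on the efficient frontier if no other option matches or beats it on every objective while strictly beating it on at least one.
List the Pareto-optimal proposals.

A: not dominated.
B: not dominated (best time).
C: not dominated.
D: not dominated.
E: dominated by C (cost 81≤87, time 15≤23, risk 1≤8).
F: dominated by C (cost 81≤118, time 15≤23, risk 1≤6).
G: not dominated (best cost).

A, B, C, D, G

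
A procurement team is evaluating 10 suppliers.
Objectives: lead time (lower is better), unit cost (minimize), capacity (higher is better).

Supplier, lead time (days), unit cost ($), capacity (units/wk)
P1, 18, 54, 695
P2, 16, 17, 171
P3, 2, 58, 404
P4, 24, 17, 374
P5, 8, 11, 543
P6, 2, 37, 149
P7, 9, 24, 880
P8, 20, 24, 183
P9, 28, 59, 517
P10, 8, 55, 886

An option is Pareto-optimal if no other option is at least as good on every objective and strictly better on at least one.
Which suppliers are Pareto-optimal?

P3, P5, P6, P7, P10

P1: dominated by P7 (lead time 9≤18, unit cost 24≤54, capacity 880≥695).
P2: dominated by P5 (lead time 8≤16, unit cost 11≤17, capacity 543≥171).
P3: not dominated.
P4: dominated by P5 (lead time 8≤24, unit cost 11≤17, capacity 543≥374).
P5: not dominated (best unit cost).
P6: not dominated.
P7: not dominated.
P8: dominated by P5 (lead time 8≤20, unit cost 11≤24, capacity 543≥183).
P9: dominated by P1 (lead time 18≤28, unit cost 54≤59, capacity 695≥517).
P10: not dominated (best capacity).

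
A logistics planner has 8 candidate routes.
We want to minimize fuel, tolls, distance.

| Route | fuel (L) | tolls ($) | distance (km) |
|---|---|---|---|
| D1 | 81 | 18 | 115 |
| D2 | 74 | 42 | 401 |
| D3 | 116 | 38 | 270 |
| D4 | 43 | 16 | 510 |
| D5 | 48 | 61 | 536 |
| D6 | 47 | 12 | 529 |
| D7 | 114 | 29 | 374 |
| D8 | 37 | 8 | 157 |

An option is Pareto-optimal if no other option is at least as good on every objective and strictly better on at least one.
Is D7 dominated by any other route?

D1 vs D7: fuel 81≤114, tolls 18≤29, distance 115≤374 — D1 is at least as good on every objective and strictly better on at least one, so D1 dominates D7.

Yes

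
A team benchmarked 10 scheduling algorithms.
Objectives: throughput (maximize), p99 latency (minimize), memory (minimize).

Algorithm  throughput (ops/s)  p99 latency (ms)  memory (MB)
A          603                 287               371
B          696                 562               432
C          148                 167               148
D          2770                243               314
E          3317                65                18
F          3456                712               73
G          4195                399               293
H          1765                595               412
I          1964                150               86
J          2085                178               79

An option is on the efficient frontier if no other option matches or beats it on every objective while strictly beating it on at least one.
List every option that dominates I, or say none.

E

E: throughput 3317≥1964, p99 latency 65≤150, memory 18≤86 — dominates I.
Others (A, B, C, D, F, G, H, J) are each worse than I on at least one objective.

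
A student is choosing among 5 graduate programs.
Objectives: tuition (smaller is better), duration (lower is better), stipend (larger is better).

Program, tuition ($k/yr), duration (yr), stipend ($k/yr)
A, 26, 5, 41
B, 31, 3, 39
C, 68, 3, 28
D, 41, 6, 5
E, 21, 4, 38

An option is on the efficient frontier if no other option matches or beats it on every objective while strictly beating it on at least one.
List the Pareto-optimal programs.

A: not dominated (best stipend).
B: not dominated.
C: dominated by B (tuition 31≤68, duration 3≤3, stipend 39≥28).
D: dominated by A (tuition 26≤41, duration 5≤6, stipend 41≥5).
E: not dominated (best tuition).

A, B, E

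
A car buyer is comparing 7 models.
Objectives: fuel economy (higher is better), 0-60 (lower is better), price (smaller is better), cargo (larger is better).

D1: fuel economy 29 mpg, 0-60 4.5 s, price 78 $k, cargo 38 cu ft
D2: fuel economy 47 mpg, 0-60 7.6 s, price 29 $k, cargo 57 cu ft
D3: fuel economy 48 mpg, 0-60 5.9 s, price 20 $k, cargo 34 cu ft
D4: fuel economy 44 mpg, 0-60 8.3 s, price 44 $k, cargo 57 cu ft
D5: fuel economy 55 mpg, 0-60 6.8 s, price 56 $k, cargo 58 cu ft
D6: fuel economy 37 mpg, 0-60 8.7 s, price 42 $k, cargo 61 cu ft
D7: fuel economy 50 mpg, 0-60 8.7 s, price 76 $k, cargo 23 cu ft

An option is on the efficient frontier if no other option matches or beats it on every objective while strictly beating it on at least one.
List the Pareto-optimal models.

D1: not dominated (best 0-60).
D2: not dominated.
D3: not dominated (best price).
D4: dominated by D2 (fuel economy 47≥44, 0-60 7.6≤8.3, price 29≤44, cargo 57≥57).
D5: not dominated (best fuel economy).
D6: not dominated (best cargo).
D7: dominated by D5 (fuel economy 55≥50, 0-60 6.8≤8.7, price 56≤76, cargo 58≥23).

D1, D2, D3, D5, D6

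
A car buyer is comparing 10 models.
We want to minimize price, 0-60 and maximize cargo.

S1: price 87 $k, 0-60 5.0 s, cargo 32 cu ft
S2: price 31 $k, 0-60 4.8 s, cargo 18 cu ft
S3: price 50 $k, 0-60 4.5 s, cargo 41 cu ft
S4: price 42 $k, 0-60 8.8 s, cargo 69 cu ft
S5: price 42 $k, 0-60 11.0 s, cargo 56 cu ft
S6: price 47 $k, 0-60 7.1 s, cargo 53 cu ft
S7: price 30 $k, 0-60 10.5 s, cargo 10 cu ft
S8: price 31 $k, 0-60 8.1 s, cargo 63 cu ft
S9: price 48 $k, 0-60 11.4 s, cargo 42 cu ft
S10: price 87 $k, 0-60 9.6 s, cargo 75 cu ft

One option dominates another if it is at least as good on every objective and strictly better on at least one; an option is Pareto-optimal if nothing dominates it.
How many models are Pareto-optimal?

S1: dominated by S3 (price 50≤87, 0-60 4.5≤5.0, cargo 41≥32).
S2: not dominated.
S3: not dominated (best 0-60).
S4: not dominated.
S5: dominated by S4 (price 42≤42, 0-60 8.8≤11.0, cargo 69≥56).
S6: not dominated.
S7: not dominated (best price).
S8: not dominated.
S9: dominated by S4 (price 42≤48, 0-60 8.8≤11.4, cargo 69≥42).
S10: not dominated (best cargo).
Pareto-optimal: S2, S3, S4, S6, S7, S8, S10 → 7.

7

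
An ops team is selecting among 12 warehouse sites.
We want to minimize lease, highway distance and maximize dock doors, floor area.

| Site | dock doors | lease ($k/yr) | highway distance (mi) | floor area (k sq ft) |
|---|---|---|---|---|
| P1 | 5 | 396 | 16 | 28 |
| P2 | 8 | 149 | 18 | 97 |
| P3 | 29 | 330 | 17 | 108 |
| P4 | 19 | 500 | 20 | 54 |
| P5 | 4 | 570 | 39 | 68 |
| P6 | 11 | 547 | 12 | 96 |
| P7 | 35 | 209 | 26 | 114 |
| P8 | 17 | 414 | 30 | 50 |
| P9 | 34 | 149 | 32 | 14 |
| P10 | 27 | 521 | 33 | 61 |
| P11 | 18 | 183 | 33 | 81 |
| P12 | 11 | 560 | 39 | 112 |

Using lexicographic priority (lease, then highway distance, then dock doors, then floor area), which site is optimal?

First minimize lease: best is 149, kept {P2, P9}.
Then minimize highway distance: best is 18, kept {P2}.

P2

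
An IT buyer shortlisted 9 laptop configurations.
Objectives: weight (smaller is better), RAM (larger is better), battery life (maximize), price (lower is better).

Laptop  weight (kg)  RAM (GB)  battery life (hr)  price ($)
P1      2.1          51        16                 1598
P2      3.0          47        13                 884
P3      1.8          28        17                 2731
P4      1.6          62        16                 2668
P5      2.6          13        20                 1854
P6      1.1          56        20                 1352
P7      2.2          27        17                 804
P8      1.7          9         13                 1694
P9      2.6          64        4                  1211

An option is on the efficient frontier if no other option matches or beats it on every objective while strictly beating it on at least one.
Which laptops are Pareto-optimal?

P2, P4, P6, P7, P9

P1: dominated by P6 (weight 1.1≤2.1, RAM 56≥51, battery life 20≥16, price 1352≤1598).
P2: not dominated.
P3: dominated by P6 (weight 1.1≤1.8, RAM 56≥28, battery life 20≥17, price 1352≤2731).
P4: not dominated.
P5: dominated by P6 (weight 1.1≤2.6, RAM 56≥13, battery life 20≥20, price 1352≤1854).
P6: not dominated (best weight).
P7: not dominated (best price).
P8: dominated by P6 (weight 1.1≤1.7, RAM 56≥9, battery life 20≥13, price 1352≤1694).
P9: not dominated (best RAM).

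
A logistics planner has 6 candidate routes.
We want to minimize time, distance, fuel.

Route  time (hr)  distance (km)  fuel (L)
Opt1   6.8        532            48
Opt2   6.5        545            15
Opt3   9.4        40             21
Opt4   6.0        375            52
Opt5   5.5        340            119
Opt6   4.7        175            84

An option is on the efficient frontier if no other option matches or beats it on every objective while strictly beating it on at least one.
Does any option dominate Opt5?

Yes

Opt6 vs Opt5: time 4.7≤5.5, distance 175≤340, fuel 84≤119 — Opt6 is at least as good on every objective and strictly better on at least one, so Opt6 dominates Opt5.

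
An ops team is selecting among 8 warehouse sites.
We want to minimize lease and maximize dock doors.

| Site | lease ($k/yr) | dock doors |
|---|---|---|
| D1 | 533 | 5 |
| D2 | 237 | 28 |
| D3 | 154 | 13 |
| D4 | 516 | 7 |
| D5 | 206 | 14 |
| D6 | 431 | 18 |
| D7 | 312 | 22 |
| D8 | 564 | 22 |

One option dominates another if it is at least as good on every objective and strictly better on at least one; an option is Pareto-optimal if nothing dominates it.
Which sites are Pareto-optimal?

D2, D3, D5

D1: dominated by D2 (lease 237≤533, dock doors 28≥5).
D2: not dominated (best dock doors).
D3: not dominated (best lease).
D4: dominated by D2 (lease 237≤516, dock doors 28≥7).
D5: not dominated.
D6: dominated by D2 (lease 237≤431, dock doors 28≥18).
D7: dominated by D2 (lease 237≤312, dock doors 28≥22).
D8: dominated by D2 (lease 237≤564, dock doors 28≥22).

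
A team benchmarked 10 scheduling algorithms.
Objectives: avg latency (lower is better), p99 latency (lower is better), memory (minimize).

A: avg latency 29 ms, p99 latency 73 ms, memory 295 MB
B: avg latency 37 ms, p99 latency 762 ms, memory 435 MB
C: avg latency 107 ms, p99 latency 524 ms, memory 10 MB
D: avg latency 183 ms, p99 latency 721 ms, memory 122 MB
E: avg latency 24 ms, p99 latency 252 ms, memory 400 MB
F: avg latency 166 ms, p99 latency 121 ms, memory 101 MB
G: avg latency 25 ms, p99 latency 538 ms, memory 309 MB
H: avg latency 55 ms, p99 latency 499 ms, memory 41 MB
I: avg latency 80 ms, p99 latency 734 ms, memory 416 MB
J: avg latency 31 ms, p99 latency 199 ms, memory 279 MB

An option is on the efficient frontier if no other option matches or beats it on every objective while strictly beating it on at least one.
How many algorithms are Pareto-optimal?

7

A: not dominated (best p99 latency).
B: dominated by A (avg latency 29≤37, p99 latency 73≤762, memory 295≤435).
C: not dominated (best memory).
D: dominated by C (avg latency 107≤183, p99 latency 524≤721, memory 10≤122).
E: not dominated (best avg latency).
F: not dominated.
G: not dominated.
H: not dominated.
I: dominated by A (avg latency 29≤80, p99 latency 73≤734, memory 295≤416).
J: not dominated.
Pareto-optimal: A, C, E, F, G, H, J → 7.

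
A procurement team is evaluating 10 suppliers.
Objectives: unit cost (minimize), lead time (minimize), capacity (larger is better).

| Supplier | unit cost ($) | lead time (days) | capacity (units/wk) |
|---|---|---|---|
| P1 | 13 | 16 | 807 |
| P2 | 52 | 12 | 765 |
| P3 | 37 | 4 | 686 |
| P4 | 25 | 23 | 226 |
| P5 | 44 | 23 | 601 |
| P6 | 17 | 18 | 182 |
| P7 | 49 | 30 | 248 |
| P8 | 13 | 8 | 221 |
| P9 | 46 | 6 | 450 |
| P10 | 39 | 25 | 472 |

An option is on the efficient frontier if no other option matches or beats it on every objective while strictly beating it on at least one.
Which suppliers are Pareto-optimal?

P1, P2, P3, P8

P1: not dominated (best capacity).
P2: not dominated.
P3: not dominated (best lead time).
P4: dominated by P1 (unit cost 13≤25, lead time 16≤23, capacity 807≥226).
P5: dominated by P1 (unit cost 13≤44, lead time 16≤23, capacity 807≥601).
P6: dominated by P1 (unit cost 13≤17, lead time 16≤18, capacity 807≥182).
P7: dominated by P1 (unit cost 13≤49, lead time 16≤30, capacity 807≥248).
P8: not dominated.
P9: dominated by P3 (unit cost 37≤46, lead time 4≤6, capacity 686≥450).
P10: dominated by P1 (unit cost 13≤39, lead time 16≤25, capacity 807≥472).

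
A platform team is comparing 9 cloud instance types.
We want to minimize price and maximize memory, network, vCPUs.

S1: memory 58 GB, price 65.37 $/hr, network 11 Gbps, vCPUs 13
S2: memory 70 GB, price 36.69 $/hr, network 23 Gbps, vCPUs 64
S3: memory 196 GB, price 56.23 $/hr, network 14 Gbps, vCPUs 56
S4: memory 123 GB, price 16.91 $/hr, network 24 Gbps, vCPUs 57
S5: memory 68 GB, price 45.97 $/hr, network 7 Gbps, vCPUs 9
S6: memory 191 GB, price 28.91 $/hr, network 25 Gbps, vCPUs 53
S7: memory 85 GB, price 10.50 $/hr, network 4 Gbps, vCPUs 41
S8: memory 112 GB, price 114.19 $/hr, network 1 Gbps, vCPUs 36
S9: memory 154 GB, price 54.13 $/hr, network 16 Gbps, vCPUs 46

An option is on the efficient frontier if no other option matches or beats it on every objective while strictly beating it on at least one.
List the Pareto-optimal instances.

S1: dominated by S2 (memory 70≥58, price 36.69≤65.37, network 23≥11, vCPUs 64≥13).
S2: not dominated (best vCPUs).
S3: not dominated (best memory).
S4: not dominated.
S5: dominated by S2 (memory 70≥68, price 36.69≤45.97, network 23≥7, vCPUs 64≥9).
S6: not dominated (best network).
S7: not dominated (best price).
S8: dominated by S3 (memory 196≥112, price 56.23≤114.19, network 14≥1, vCPUs 56≥36).
S9: dominated by S6 (memory 191≥154, price 28.91≤54.13, network 25≥16, vCPUs 53≥46).

S2, S3, S4, S6, S7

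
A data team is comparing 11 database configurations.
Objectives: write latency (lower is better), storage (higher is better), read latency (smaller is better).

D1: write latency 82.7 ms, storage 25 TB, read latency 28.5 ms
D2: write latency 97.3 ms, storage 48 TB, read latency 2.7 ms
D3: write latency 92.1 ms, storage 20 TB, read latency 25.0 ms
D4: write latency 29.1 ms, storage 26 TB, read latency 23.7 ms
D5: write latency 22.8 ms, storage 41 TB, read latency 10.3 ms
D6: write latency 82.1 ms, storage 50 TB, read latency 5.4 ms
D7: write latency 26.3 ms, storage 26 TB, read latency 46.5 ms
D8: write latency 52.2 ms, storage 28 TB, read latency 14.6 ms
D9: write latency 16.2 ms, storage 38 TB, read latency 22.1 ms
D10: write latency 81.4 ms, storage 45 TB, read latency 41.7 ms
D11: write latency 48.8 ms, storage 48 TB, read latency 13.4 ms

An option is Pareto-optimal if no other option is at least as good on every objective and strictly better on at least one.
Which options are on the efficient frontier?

D1: dominated by D4 (write latency 29.1≤82.7, storage 26≥25, read latency 23.7≤28.5).
D2: not dominated (best read latency).
D3: dominated by D4 (write latency 29.1≤92.1, storage 26≥20, read latency 23.7≤25.0).
D4: dominated by D5 (write latency 22.8≤29.1, storage 41≥26, read latency 10.3≤23.7).
D5: not dominated.
D6: not dominated (best storage).
D7: dominated by D5 (write latency 22.8≤26.3, storage 41≥26, read latency 10.3≤46.5).
D8: dominated by D5 (write latency 22.8≤52.2, storage 41≥28, read latency 10.3≤14.6).
D9: not dominated (best write latency).
D10: dominated by D11 (write latency 48.8≤81.4, storage 48≥45, read latency 13.4≤41.7).
D11: not dominated.

D2, D5, D6, D9, D11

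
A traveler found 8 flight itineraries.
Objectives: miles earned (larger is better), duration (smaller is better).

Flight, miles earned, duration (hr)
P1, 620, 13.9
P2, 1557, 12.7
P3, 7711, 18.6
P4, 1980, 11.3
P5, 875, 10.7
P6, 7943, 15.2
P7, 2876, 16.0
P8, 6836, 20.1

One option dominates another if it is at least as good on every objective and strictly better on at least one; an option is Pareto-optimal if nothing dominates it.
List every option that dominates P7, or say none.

P6: miles earned 7943≥2876, duration 15.2≤16.0 — dominates P7.
Others (P1, P2, P3, P4, P5, P8) are each worse than P7 on at least one objective.

P6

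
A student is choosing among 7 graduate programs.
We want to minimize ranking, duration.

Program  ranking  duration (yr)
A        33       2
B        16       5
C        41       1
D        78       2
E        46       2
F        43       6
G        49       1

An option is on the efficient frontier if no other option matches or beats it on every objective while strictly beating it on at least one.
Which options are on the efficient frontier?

A: not dominated.
B: not dominated (best ranking).
C: not dominated.
D: dominated by A (ranking 33≤78, duration 2≤2).
E: dominated by A (ranking 33≤46, duration 2≤2).
F: dominated by A (ranking 33≤43, duration 2≤6).
G: dominated by C (ranking 41≤49, duration 1≤1).

A, B, C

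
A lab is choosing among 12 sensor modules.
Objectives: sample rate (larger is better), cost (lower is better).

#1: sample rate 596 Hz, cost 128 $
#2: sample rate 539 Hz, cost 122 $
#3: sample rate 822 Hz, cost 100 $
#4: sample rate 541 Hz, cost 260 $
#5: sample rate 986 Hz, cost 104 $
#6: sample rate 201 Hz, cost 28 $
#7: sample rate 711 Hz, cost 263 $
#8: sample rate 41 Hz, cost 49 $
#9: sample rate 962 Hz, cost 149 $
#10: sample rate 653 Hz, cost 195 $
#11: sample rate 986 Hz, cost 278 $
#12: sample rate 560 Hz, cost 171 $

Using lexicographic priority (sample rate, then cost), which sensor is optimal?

#5

First maximize sample rate: best is 986, kept {#5, #11}.
Then minimize cost: best is 104, kept {#5}.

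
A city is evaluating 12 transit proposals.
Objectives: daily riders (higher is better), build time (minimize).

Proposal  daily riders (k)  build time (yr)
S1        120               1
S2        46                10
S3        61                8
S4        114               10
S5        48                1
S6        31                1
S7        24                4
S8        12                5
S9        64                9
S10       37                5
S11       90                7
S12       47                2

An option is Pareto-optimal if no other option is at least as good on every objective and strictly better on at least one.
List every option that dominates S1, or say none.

none

S2: worse on daily riders (46 vs 120).
S3: worse on daily riders (61 vs 120).
S4: worse on daily riders (114 vs 120).
S5: worse on daily riders (48 vs 120).
S6: worse on daily riders (31 vs 120).
S7: worse on daily riders (24 vs 120).
S8: worse on daily riders (12 vs 120).
S9: worse on daily riders (64 vs 120).
S10: worse on daily riders (37 vs 120).
S11: worse on daily riders (90 vs 120).
S12: worse on daily riders (47 vs 120).
No option dominates S1.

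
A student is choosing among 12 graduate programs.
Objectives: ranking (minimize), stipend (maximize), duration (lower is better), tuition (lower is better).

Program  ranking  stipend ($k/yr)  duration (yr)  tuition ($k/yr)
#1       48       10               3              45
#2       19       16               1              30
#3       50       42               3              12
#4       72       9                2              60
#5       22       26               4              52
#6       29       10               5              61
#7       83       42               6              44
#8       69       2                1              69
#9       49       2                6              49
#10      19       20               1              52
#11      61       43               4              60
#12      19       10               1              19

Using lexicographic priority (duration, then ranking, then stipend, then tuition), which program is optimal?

#10

First minimize duration: best is 1, kept {#2, #8, #10, #12}.
Then minimize ranking: best is 19, kept {#2, #10, #12}.
Then maximize stipend: best is 20, kept {#10}.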